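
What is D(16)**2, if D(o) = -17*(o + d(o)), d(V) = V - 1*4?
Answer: 226576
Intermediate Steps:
d(V) = -4 + V (d(V) = V - 4 = -4 + V)
D(o) = 68 - 34*o (D(o) = -17*(o + (-4 + o)) = -17*(-4 + 2*o) = 68 - 34*o)
D(16)**2 = (68 - 34*16)**2 = (68 - 544)**2 = (-476)**2 = 226576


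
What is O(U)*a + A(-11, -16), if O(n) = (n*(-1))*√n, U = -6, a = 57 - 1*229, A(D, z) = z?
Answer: -16 - 1032*I*√6 ≈ -16.0 - 2527.9*I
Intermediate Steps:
a = -172 (a = 57 - 229 = -172)
O(n) = -n^(3/2) (O(n) = (-n)*√n = -n^(3/2))
O(U)*a + A(-11, -16) = -(-6)^(3/2)*(-172) - 16 = -(-6)*I*√6*(-172) - 16 = (6*I*√6)*(-172) - 16 = -1032*I*√6 - 16 = -16 - 1032*I*√6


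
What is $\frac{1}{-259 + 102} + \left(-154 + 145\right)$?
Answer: $- \frac{1414}{157} \approx -9.0064$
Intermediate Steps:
$\frac{1}{-259 + 102} + \left(-154 + 145\right) = \frac{1}{-157} - 9 = - \frac{1}{157} - 9 = - \frac{1414}{157}$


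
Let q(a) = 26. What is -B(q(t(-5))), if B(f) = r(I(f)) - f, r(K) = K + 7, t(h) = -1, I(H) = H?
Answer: -7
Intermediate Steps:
r(K) = 7 + K
B(f) = 7 (B(f) = (7 + f) - f = 7)
-B(q(t(-5))) = -1*7 = -7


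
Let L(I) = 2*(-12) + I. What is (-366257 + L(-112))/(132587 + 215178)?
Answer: -366393/347765 ≈ -1.0536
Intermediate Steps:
L(I) = -24 + I
(-366257 + L(-112))/(132587 + 215178) = (-366257 + (-24 - 112))/(132587 + 215178) = (-366257 - 136)/347765 = -366393*1/347765 = -366393/347765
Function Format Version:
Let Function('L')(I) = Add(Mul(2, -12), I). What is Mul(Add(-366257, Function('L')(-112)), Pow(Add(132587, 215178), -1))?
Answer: Rational(-366393, 347765) ≈ -1.0536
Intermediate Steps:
Function('L')(I) = Add(-24, I)
Mul(Add(-366257, Function('L')(-112)), Pow(Add(132587, 215178), -1)) = Mul(Add(-366257, Add(-24, -112)), Pow(Add(132587, 215178), -1)) = Mul(Add(-366257, -136), Pow(347765, -1)) = Mul(-366393, Rational(1, 347765)) = Rational(-366393, 347765)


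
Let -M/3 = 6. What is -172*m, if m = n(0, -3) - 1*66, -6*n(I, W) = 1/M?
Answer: 306461/27 ≈ 11350.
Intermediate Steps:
M = -18 (M = -3*6 = -18)
n(I, W) = 1/108 (n(I, W) = -⅙/(-18) = -⅙*(-1/18) = 1/108)
m = -7127/108 (m = 1/108 - 1*66 = 1/108 - 66 = -7127/108 ≈ -65.991)
-172*m = -172*(-7127/108) = 306461/27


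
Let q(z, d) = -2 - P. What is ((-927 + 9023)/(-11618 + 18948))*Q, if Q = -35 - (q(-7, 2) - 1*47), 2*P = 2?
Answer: 12144/733 ≈ 16.568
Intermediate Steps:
P = 1 (P = (1/2)*2 = 1)
q(z, d) = -3 (q(z, d) = -2 - 1*1 = -2 - 1 = -3)
Q = 15 (Q = -35 - (-3 - 1*47) = -35 - (-3 - 47) = -35 - 1*(-50) = -35 + 50 = 15)
((-927 + 9023)/(-11618 + 18948))*Q = ((-927 + 9023)/(-11618 + 18948))*15 = (8096/7330)*15 = (8096*(1/7330))*15 = (4048/3665)*15 = 12144/733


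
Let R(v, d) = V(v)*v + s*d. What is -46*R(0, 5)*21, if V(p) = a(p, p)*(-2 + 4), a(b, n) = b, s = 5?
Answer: -24150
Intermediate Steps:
V(p) = 2*p (V(p) = p*(-2 + 4) = p*2 = 2*p)
R(v, d) = 2*v**2 + 5*d (R(v, d) = (2*v)*v + 5*d = 2*v**2 + 5*d)
-46*R(0, 5)*21 = -46*(2*0**2 + 5*5)*21 = -46*(2*0 + 25)*21 = -46*(0 + 25)*21 = -46*25*21 = -1150*21 = -24150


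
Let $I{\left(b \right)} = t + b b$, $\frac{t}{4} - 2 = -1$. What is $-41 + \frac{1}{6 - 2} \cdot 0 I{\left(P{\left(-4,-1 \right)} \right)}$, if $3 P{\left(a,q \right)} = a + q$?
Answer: $-41$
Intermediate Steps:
$t = 4$ ($t = 8 + 4 \left(-1\right) = 8 - 4 = 4$)
$P{\left(a,q \right)} = \frac{a}{3} + \frac{q}{3}$ ($P{\left(a,q \right)} = \frac{a + q}{3} = \frac{a}{3} + \frac{q}{3}$)
$I{\left(b \right)} = 4 + b^{2}$ ($I{\left(b \right)} = 4 + b b = 4 + b^{2}$)
$-41 + \frac{1}{6 - 2} \cdot 0 I{\left(P{\left(-4,-1 \right)} \right)} = -41 + \frac{1}{6 - 2} \cdot 0 \left(4 + \left(\frac{1}{3} \left(-4\right) + \frac{1}{3} \left(-1\right)\right)^{2}\right) = -41 + \frac{1}{4} \cdot 0 \left(4 + \left(- \frac{4}{3} - \frac{1}{3}\right)^{2}\right) = -41 + \frac{1}{4} \cdot 0 \left(4 + \left(- \frac{5}{3}\right)^{2}\right) = -41 + 0 \left(4 + \frac{25}{9}\right) = -41 + 0 \cdot \frac{61}{9} = -41 + 0 = -41$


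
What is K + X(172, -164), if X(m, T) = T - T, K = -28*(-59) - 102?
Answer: 1550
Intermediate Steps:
K = 1550 (K = 1652 - 102 = 1550)
X(m, T) = 0
K + X(172, -164) = 1550 + 0 = 1550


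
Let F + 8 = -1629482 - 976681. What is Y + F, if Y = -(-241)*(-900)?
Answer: -2823071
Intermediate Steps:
Y = -216900 (Y = -1*216900 = -216900)
F = -2606171 (F = -8 + (-1629482 - 976681) = -8 - 2606163 = -2606171)
Y + F = -216900 - 2606171 = -2823071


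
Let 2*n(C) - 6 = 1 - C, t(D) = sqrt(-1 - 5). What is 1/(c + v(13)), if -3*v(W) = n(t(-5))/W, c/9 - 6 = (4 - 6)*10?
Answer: -767130/96727231 - 78*I*sqrt(6)/96727231 ≈ -0.0079309 - 1.9752e-6*I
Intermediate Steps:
t(D) = I*sqrt(6) (t(D) = sqrt(-6) = I*sqrt(6))
n(C) = 7/2 - C/2 (n(C) = 3 + (1 - C)/2 = 3 + (1/2 - C/2) = 7/2 - C/2)
c = -126 (c = 54 + 9*((4 - 6)*10) = 54 + 9*(-2*10) = 54 + 9*(-20) = 54 - 180 = -126)
v(W) = -(7/2 - I*sqrt(6)/2)/(3*W)
1/(c + v(13)) = 1/(-126 + (1/6)*(-7 + I*sqrt(6))/13) = 1/(-126 + (1/6)*(1/13)*(-7 + I*sqrt(6))) = 1/(-126 + (-7/78 + I*sqrt(6)/78)) = 1/(-9835/78 + I*sqrt(6)/78)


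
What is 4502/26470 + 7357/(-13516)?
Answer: -66945379/178884260 ≈ -0.37424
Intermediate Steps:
4502/26470 + 7357/(-13516) = 4502*(1/26470) + 7357*(-1/13516) = 2251/13235 - 7357/13516 = -66945379/178884260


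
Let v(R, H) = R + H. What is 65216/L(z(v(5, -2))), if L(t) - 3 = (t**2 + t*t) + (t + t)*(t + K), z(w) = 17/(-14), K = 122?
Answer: -1597792/7041 ≈ -226.93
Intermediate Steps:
v(R, H) = H + R
z(w) = -17/14 (z(w) = 17*(-1/14) = -17/14)
L(t) = 3 + 2*t**2 + 2*t*(122 + t) (L(t) = 3 + ((t**2 + t*t) + (t + t)*(t + 122)) = 3 + ((t**2 + t**2) + (2*t)*(122 + t)) = 3 + (2*t**2 + 2*t*(122 + t)) = 3 + 2*t**2 + 2*t*(122 + t))
65216/L(z(v(5, -2))) = 65216/(3 + 4*(-17/14)**2 + 244*(-17/14)) = 65216/(3 + 4*(289/196) - 2074/7) = 65216/(3 + 289/49 - 2074/7) = 65216/(-14082/49) = 65216*(-49/14082) = -1597792/7041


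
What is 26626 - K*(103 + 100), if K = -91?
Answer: 45099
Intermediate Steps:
26626 - K*(103 + 100) = 26626 - (-91)*(103 + 100) = 26626 - (-91)*203 = 26626 - 1*(-18473) = 26626 + 18473 = 45099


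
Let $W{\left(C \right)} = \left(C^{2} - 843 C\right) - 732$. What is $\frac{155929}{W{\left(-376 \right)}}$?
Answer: $\frac{155929}{457612} \approx 0.34074$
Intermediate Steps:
$W{\left(C \right)} = -732 + C^{2} - 843 C$
$\frac{155929}{W{\left(-376 \right)}} = \frac{155929}{-732 + \left(-376\right)^{2} - -316968} = \frac{155929}{-732 + 141376 + 316968} = \frac{155929}{457612}$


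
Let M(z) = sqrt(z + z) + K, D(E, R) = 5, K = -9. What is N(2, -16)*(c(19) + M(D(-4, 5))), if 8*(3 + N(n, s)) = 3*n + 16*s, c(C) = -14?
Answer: 3151/4 - 137*sqrt(10)/4 ≈ 679.44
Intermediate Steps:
N(n, s) = -3 + 2*s + 3*n/8 (N(n, s) = -3 + (3*n + 16*s)/8 = -3 + (2*s + 3*n/8) = -3 + 2*s + 3*n/8)
M(z) = -9 + sqrt(2)*sqrt(z) (M(z) = sqrt(z + z) - 9 = sqrt(2*z) - 9 = sqrt(2)*sqrt(z) - 9 = -9 + sqrt(2)*sqrt(z))
N(2, -16)*(c(19) + M(D(-4, 5))) = (-3 + 2*(-16) + (3/8)*2)*(-14 + (-9 + sqrt(2)*sqrt(5))) = (-3 - 32 + 3/4)*(-14 + (-9 + sqrt(10))) = -137*(-23 + sqrt(10))/4 = 3151/4 - 137*sqrt(10)/4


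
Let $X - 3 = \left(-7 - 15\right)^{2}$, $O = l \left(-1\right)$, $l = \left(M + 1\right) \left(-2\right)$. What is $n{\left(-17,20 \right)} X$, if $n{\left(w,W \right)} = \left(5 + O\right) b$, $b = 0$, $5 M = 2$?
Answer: $0$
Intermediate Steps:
$M = \frac{2}{5}$ ($M = \frac{1}{5} \cdot 2 = \frac{2}{5} \approx 0.4$)
$l = - \frac{14}{5}$ ($l = \left(\frac{2}{5} + 1\right) \left(-2\right) = \frac{7}{5} \left(-2\right) = - \frac{14}{5} \approx -2.8$)
$O = \frac{14}{5}$ ($O = \left(- \frac{14}{5}\right) \left(-1\right) = \frac{14}{5} \approx 2.8$)
$n{\left(w,W \right)} = 0$ ($n{\left(w,W \right)} = \left(5 + \frac{14}{5}\right) 0 = \frac{39}{5} \cdot 0 = 0$)
$X = 487$ ($X = 3 + \left(-7 - 15\right)^{2} = 3 + \left(-22\right)^{2} = 3 + 484 = 487$)
$n{\left(-17,20 \right)} X = 0 \cdot 487 = 0$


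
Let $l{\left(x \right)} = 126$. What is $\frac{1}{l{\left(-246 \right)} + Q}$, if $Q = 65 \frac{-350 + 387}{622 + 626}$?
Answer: $\frac{96}{12281} \approx 0.007817$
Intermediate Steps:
$Q = \frac{185}{96}$ ($Q = 65 \cdot \frac{37}{1248} = \frac{185}{96} \approx 1.9271$)
$\frac{1}{l{\left(-246 \right)} + Q} = \frac{1}{126 + \frac{185}{96}} = \frac{1}{\frac{12281}{96}} = \frac{96}{12281}$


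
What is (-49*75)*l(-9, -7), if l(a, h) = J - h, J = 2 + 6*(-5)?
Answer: 77175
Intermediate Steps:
J = -28 (J = 2 - 30 = -28)
l(a, h) = -28 - h
(-49*75)*l(-9, -7) = (-49*75)*(-28 - 1*(-7)) = -3675*(-28 + 7) = -3675*(-21) = 77175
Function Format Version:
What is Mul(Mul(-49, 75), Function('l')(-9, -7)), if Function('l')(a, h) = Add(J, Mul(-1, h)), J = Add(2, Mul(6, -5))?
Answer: 77175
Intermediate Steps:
J = -28 (J = Add(2, -30) = -28)
Function('l')(a, h) = Add(-28, Mul(-1, h))
Mul(Mul(-49, 75), Function('l')(-9, -7)) = Mul(Mul(-49, 75), Add(-28, Mul(-1, -7))) = Mul(-3675, Add(-28, 7)) = Mul(-3675, -21) = 77175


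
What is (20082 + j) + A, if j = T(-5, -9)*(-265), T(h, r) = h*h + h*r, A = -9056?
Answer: -7524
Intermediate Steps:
T(h, r) = h² + h*r
j = -18550 (j = -5*(-5 - 9)*(-265) = -5*(-14)*(-265) = 70*(-265) = -18550)
(20082 + j) + A = (20082 - 18550) - 9056 = 1532 - 9056 = -7524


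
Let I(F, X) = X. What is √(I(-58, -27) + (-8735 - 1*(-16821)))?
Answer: √8059 ≈ 89.772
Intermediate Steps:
√(I(-58, -27) + (-8735 - 1*(-16821))) = √(-27 + (-8735 - 1*(-16821))) = √(-27 + (-8735 + 16821)) = √(-27 + 8086) = √8059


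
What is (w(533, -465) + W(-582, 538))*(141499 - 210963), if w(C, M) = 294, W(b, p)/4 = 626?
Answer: -194360272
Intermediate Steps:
W(b, p) = 2504 (W(b, p) = 4*626 = 2504)
(w(533, -465) + W(-582, 538))*(141499 - 210963) = (294 + 2504)*(141499 - 210963) = 2798*(-69464) = -194360272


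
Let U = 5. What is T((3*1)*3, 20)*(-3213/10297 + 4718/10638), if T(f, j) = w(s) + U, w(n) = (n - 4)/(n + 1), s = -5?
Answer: 7457843/7824249 ≈ 0.95317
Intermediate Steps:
w(n) = (-4 + n)/(1 + n)
T(f, j) = 29/4 (T(f, j) = (-4 - 5)/(1 - 5) + 5 = -9/(-4) + 5 = -1/4*(-9) + 5 = 9/4 + 5 = 29/4)
T((3*1)*3, 20)*(-3213/10297 + 4718/10638) = 29*(-3213/10297 + 4718/10638)/4 = 29*(-3213*1/10297 + 4718*(1/10638))/4 = 29*(-459/1471 + 2359/5319)/4 = (29/4)*(1028668/7824249) = 7457843/7824249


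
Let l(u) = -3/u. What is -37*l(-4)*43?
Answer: -4773/4 ≈ -1193.3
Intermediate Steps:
-37*l(-4)*43 = -(-111)/(-4)*43 = -(-111)*(-1)/4*43 = -37*¾*43 = -111/4*43 = -4773/4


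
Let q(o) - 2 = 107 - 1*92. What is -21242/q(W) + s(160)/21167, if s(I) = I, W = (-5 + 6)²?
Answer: -449626694/359839 ≈ -1249.5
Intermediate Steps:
W = 1 (W = 1² = 1)
q(o) = 17 (q(o) = 2 + (107 - 1*92) = 2 + (107 - 92) = 2 + 15 = 17)
-21242/q(W) + s(160)/21167 = -21242/17 + 160/21167 = -449626694/359839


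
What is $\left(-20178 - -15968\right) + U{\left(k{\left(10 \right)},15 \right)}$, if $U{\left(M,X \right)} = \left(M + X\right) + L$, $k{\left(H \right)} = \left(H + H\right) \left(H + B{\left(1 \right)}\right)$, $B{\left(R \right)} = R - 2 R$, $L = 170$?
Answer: $-3845$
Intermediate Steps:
$B{\left(R \right)} = - R$
$k{\left(H \right)} = 2 H \left(-1 + H\right)$ ($k{\left(H \right)} = \left(H + H\right) \left(H - 1\right) = 2 H \left(H - 1\right) = 2 H \left(-1 + H\right)$)
$U{\left(M,X \right)} = 170 + M + X$ ($U{\left(M,X \right)} = \left(M + X\right) + 170 = 170 + M + X$)
$\left(-20178 - -15968\right) + U{\left(k{\left(10 \right)},15 \right)} = \left(-20178 - -15968\right) + \left(170 + 2 \cdot 10 \left(-1 + 10\right) + 15\right) = \left(-20178 + 15968\right) + \left(170 + 2 \cdot 10 \cdot 9 + 15\right) = -4210 + \left(170 + 180 + 15\right) = -4210 + 365 = -3845$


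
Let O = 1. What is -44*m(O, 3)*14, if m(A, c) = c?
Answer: -1848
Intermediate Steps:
-44*m(O, 3)*14 = -44*3*14 = -132*14 = -1848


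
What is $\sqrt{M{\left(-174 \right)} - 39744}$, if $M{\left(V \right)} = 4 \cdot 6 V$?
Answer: $12 i \sqrt{305} \approx 209.57 i$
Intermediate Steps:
$M{\left(V \right)} = 24 V$
$\sqrt{M{\left(-174 \right)} - 39744} = \sqrt{24 \left(-174\right) - 39744} = \sqrt{-4176 - 39744} = \sqrt{-43920} = 12 i \sqrt{305}$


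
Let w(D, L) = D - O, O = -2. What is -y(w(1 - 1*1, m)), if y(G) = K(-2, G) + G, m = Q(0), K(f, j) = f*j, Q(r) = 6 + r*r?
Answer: 2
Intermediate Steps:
Q(r) = 6 + r²
m = 6 (m = 6 + 0² = 6 + 0 = 6)
w(D, L) = 2 + D (w(D, L) = D - 1*(-2) = D + 2 = 2 + D)
y(G) = -G (y(G) = -2*G + G = -G)
-y(w(1 - 1*1, m)) = -(-1)*(2 + (1 - 1*1)) = -(-1)*(2 + (1 - 1)) = -(-1)*(2 + 0) = -(-1)*2 = -1*(-2) = 2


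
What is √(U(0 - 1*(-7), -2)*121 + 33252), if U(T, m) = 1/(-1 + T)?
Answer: 19*√3318/6 ≈ 182.41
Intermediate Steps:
√(U(0 - 1*(-7), -2)*121 + 33252) = √(121/(-1 + (0 - 1*(-7))) + 33252) = √(121/(-1 + (0 + 7)) + 33252) = √(121/(-1 + 7) + 33252) = √(121/6 + 33252) = √(199633/6) = 19*√3318/6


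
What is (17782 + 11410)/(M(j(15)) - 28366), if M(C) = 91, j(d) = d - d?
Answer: -29192/28275 ≈ -1.0324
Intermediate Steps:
j(d) = 0
(17782 + 11410)/(M(j(15)) - 28366) = (17782 + 11410)/(91 - 28366) = 29192/(-28275) = 29192*(-1/28275) = -29192/28275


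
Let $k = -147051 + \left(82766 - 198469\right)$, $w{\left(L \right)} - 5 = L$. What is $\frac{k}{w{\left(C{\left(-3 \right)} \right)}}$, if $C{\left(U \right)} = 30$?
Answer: $- \frac{262754}{35} \approx -7507.3$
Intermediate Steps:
$w{\left(L \right)} = 5 + L$
$k = -262754$ ($k = -147051 - 115703 = -262754$)
$\frac{k}{w{\left(C{\left(-3 \right)} \right)}} = - \frac{262754}{5 + 30} = - \frac{262754}{35}$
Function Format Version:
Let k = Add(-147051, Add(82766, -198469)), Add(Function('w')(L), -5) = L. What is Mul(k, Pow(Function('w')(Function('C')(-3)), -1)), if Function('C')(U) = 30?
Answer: Rational(-262754, 35) ≈ -7507.3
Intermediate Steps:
Function('w')(L) = Add(5, L)
k = -262754 (k = Add(-147051, -115703) = -262754)
Mul(k, Pow(Function('w')(Function('C')(-3)), -1)) = Mul(-262754, Pow(Add(5, 30), -1)) = Mul(-262754, Pow(35, -1)) = Mul(-262754, Rational(1, 35)) = Rational(-262754, 35)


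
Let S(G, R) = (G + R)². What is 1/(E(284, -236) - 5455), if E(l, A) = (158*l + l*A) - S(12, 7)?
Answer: -1/27968 ≈ -3.5755e-5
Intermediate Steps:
E(l, A) = -361 + 158*l + A*l (E(l, A) = (158*l + l*A) - (12 + 7)² = (158*l + A*l) - 1*19² = (158*l + A*l) - 1*361 = (158*l + A*l) - 361 = -361 + 158*l + A*l)
1/(E(284, -236) - 5455) = 1/((-361 + 158*284 - 236*284) - 5455) = 1/((-361 + 44872 - 67024) - 5455) = 1/(-22513 - 5455) = 1/(-27968) = -1/27968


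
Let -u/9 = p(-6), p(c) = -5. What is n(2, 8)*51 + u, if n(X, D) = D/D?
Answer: 96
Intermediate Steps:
n(X, D) = 1
u = 45 (u = -9*(-5) = 45)
n(2, 8)*51 + u = 1*51 + 45 = 51 + 45 = 96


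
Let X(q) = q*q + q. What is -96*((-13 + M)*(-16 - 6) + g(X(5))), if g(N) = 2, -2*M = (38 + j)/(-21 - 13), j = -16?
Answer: -458400/17 ≈ -26965.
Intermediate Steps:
M = 11/34 (M = -(38 - 16)/(2*(-21 - 13)) = -11/(-34) = -11*(-1)/34 = -1/2*(-11/17) = 11/34 ≈ 0.32353)
X(q) = q + q**2 (X(q) = q**2 + q = q + q**2)
-96*((-13 + M)*(-16 - 6) + g(X(5))) = -96*((-13 + 11/34)*(-16 - 6) + 2) = -96*(-431/34*(-22) + 2) = -96*(4741/17 + 2) = -96*4775/17 = -458400/17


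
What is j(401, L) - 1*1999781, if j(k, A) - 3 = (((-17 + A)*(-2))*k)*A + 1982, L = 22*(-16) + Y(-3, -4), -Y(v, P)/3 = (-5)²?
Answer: -154047372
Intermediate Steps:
Y(v, P) = -75 (Y(v, P) = -3*(-5)² = -3*25 = -75)
L = -427 (L = 22*(-16) - 75 = -352 - 75 = -427)
j(k, A) = 1985 + A*k*(34 - 2*A) (j(k, A) = 3 + ((((-17 + A)*(-2))*k)*A + 1982) = 3 + (((34 - 2*A)*k)*A + 1982) = 3 + ((k*(34 - 2*A))*A + 1982) = 3 + (A*k*(34 - 2*A) + 1982) = 3 + (1982 + A*k*(34 - 2*A)) = 1985 + A*k*(34 - 2*A))
j(401, L) - 1*1999781 = (1985 - 2*401*(-427)² + 34*(-427)*401) - 1*1999781 = (1985 - 2*401*182329 - 5821718) - 1999781 = (1985 - 146227858 - 5821718) - 1999781 = -152047591 - 1999781 = -154047372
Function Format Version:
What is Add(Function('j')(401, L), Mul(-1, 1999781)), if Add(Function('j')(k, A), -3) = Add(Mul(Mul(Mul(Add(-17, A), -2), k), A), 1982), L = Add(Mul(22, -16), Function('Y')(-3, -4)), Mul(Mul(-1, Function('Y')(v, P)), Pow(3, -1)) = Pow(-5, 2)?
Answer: -154047372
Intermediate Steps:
Function('Y')(v, P) = -75 (Function('Y')(v, P) = Mul(-3, Pow(-5, 2)) = Mul(-3, 25) = -75)
L = -427 (L = Add(Mul(22, -16), -75) = Add(-352, -75) = -427)
Function('j')(k, A) = Add(1985, Mul(A, k, Add(34, Mul(-2, A)))) (Function('j')(k, A) = Add(3, Add(Mul(Mul(Mul(Add(-17, A), -2), k), A), 1982)) = Add(3, Add(Mul(Mul(Add(34, Mul(-2, A)), k), A), 1982)) = Add(3, Add(Mul(Mul(k, Add(34, Mul(-2, A))), A), 1982)) = Add(3, Add(Mul(A, k, Add(34, Mul(-2, A))), 1982)) = Add(3, Add(1982, Mul(A, k, Add(34, Mul(-2, A))))) = Add(1985, Mul(A, k, Add(34, Mul(-2, A)))))
Add(Function('j')(401, L), Mul(-1, 1999781)) = Add(Add(1985, Mul(-2, 401, Pow(-427, 2)), Mul(34, -427, 401)), Mul(-1, 1999781)) = Add(Add(1985, Mul(-2, 401, 182329), -5821718), -1999781) = Add(Add(1985, -146227858, -5821718), -1999781) = Add(-152047591, -1999781) = -154047372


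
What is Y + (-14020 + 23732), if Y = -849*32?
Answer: -17456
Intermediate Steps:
Y = -27168
Y + (-14020 + 23732) = -27168 + (-14020 + 23732) = -27168 + 9712 = -17456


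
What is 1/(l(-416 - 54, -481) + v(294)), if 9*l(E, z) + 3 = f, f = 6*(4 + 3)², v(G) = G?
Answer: 3/979 ≈ 0.0030643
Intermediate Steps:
f = 294 (f = 6*7² = 6*49 = 294)
l(E, z) = 97/3 (l(E, z) = -⅓ + (⅑)*294 = -⅓ + 98/3 = 97/3)
1/(l(-416 - 54, -481) + v(294)) = 1/(97/3 + 294) = 1/(979/3) = 3/979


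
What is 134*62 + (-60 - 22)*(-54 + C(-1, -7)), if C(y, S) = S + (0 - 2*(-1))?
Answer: 13146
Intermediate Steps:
C(y, S) = 2 + S (C(y, S) = S + (0 + 2) = S + 2 = 2 + S)
134*62 + (-60 - 22)*(-54 + C(-1, -7)) = 134*62 + (-60 - 22)*(-54 + (2 - 7)) = 8308 - 82*(-54 - 5) = 8308 - 82*(-59) = 8308 + 4838 = 13146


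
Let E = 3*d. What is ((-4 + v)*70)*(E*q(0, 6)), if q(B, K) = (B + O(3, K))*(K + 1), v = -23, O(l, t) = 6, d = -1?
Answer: 238140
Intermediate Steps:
q(B, K) = (1 + K)*(6 + B) (q(B, K) = (B + 6)*(K + 1) = (6 + B)*(1 + K) = (1 + K)*(6 + B))
E = -3 (E = 3*(-1) = -3)
((-4 + v)*70)*(E*q(0, 6)) = ((-4 - 23)*70)*(-3*(6 + 0 + 6*6 + 0*6)) = (-27*70)*(-3*(6 + 0 + 36 + 0)) = -(-5670)*42 = -1890*(-126) = 238140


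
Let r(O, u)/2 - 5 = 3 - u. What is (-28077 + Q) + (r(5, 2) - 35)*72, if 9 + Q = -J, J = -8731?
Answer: -21011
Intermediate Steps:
r(O, u) = 16 - 2*u (r(O, u) = 10 + 2*(3 - u) = 10 + (6 - 2*u) = 16 - 2*u)
Q = 8722 (Q = -9 - 1*(-8731) = -9 + 8731 = 8722)
(-28077 + Q) + (r(5, 2) - 35)*72 = (-28077 + 8722) + ((16 - 2*2) - 35)*72 = -19355 + ((16 - 4) - 35)*72 = -19355 + (12 - 35)*72 = -19355 - 23*72 = -19355 - 1656 = -21011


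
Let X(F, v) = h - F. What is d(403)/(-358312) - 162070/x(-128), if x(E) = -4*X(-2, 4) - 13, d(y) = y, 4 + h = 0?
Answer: 11614324765/358312 ≈ 32414.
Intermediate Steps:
h = -4 (h = -4 + 0 = -4)
X(F, v) = -4 - F
x(E) = -5 (x(E) = -4*(-4 - 1*(-2)) - 13 = -4*(-4 + 2) - 13 = -4*(-2) - 13 = 8 - 13 = -5)
d(403)/(-358312) - 162070/x(-128) = 403/(-358312) - 162070/(-5) = 403*(-1/358312) - 162070*(-1/5) = -403/358312 + 32414 = 11614324765/358312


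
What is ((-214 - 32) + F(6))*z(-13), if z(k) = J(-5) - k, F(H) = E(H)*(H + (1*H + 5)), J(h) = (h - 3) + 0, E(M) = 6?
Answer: -720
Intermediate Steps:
J(h) = -3 + h (J(h) = (-3 + h) + 0 = -3 + h)
F(H) = 30 + 12*H (F(H) = 6*(H + (1*H + 5)) = 6*(H + (H + 5)) = 6*(H + (5 + H)) = 6*(5 + 2*H) = 30 + 12*H)
z(k) = -8 - k (z(k) = (-3 - 5) - k = -8 - k)
((-214 - 32) + F(6))*z(-13) = ((-214 - 32) + (30 + 12*6))*(-8 - 1*(-13)) = (-246 + (30 + 72))*(-8 + 13) = (-246 + 102)*5 = -144*5 = -720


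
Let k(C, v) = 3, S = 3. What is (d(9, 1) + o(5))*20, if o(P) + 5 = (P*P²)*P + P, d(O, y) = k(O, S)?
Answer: 12560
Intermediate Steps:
d(O, y) = 3
o(P) = -5 + P + P⁴ (o(P) = -5 + ((P*P²)*P + P) = -5 + (P³*P + P) = -5 + (P⁴ + P) = -5 + (P + P⁴) = -5 + P + P⁴)
(d(9, 1) + o(5))*20 = (3 + (-5 + 5 + 5⁴))*20 = (3 + (-5 + 5 + 625))*20 = (3 + 625)*20 = 628*20 = 12560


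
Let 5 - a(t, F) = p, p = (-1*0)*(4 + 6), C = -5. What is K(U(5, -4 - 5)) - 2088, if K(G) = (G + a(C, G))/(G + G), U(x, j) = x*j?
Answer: -18788/9 ≈ -2087.6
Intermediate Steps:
p = 0 (p = 0*10 = 0)
a(t, F) = 5 (a(t, F) = 5 - 1*0 = 5 + 0 = 5)
U(x, j) = j*x
K(G) = (5 + G)/(2*G) (K(G) = (G + 5)/(G + G) = (5 + G)/((2*G)) = (5 + G)*(1/(2*G)) = (5 + G)/(2*G))
K(U(5, -4 - 5)) - 2088 = (5 + (-4 - 5)*5)/(2*(((-4 - 5)*5))) - 2088 = (5 - 9*5)/(2*((-9*5))) - 2088 = (½)*(5 - 45)/(-45) - 2088 = (½)*(-1/45)*(-40) - 2088 = 4/9 - 2088 = -18788/9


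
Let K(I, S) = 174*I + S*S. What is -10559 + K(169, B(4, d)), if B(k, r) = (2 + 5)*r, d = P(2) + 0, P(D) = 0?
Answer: 18847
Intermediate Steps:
d = 0 (d = 0 + 0 = 0)
B(k, r) = 7*r
K(I, S) = S**2 + 174*I (K(I, S) = 174*I + S**2 = S**2 + 174*I)
-10559 + K(169, B(4, d)) = -10559 + ((7*0)**2 + 174*169) = -10559 + (0**2 + 29406) = -10559 + (0 + 29406) = -10559 + 29406 = 18847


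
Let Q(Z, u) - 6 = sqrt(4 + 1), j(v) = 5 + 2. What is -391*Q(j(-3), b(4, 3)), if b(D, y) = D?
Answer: -2346 - 391*sqrt(5) ≈ -3220.3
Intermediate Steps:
j(v) = 7
Q(Z, u) = 6 + sqrt(5) (Q(Z, u) = 6 + sqrt(4 + 1) = 6 + sqrt(5))
-391*Q(j(-3), b(4, 3)) = -391*(6 + sqrt(5)) = -2346 - 391*sqrt(5)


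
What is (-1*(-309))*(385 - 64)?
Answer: 99189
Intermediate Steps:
(-1*(-309))*(385 - 64) = 309*321 = 99189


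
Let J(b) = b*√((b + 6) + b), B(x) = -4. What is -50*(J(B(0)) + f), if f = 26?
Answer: -1300 + 200*I*√2 ≈ -1300.0 + 282.84*I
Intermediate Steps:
J(b) = b*√(6 + 2*b) (J(b) = b*√((6 + b) + b) = b*√(6 + 2*b))
-50*(J(B(0)) + f) = -50*(-4*√(6 + 2*(-4)) + 26) = -50*(-4*√(6 - 8) + 26) = -50*(-4*I*√2 + 26) = -50*(26 - 4*I*√2) = -1300 + 200*I*√2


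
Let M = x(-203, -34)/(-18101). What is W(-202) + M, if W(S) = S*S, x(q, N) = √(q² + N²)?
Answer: 40804 - √42365/18101 ≈ 40804.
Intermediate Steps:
x(q, N) = √(N² + q²)
M = -√42365/18101 (M = √((-34)² + (-203)²)/(-18101) = √(1156 + 41209)*(-1/18101) = √42365*(-1/18101) = -√42365/18101 ≈ -0.011371)
W(S) = S²
W(-202) + M = (-202)² - √42365/18101 = 40804 - √42365/18101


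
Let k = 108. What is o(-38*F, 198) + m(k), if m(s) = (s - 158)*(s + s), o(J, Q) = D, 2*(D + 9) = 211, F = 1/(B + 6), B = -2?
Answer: -21407/2 ≈ -10704.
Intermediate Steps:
F = 1/4 (F = 1/(-2 + 6) = 1/4 ≈ 0.25000)
D = 193/2 (D = -9 + (1/2)*211 = -9 + 211/2 = 193/2 ≈ 96.500)
o(J, Q) = 193/2
m(s) = 2*s*(-158 + s) (m(s) = (-158 + s)*(2*s) = 2*s*(-158 + s))
o(-38*F, 198) + m(k) = 193/2 + 2*108*(-158 + 108) = 193/2 + 2*108*(-50) = 193/2 - 10800 = -21407/2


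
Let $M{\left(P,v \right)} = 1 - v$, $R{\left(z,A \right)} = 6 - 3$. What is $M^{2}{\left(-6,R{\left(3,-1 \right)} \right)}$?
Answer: $4$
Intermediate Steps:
$R{\left(z,A \right)} = 3$ ($R{\left(z,A \right)} = 6 - 3 = 3$)
$M^{2}{\left(-6,R{\left(3,-1 \right)} \right)} = \left(1 - 3\right)^{2} = \left(-2\right)^{2} = 4$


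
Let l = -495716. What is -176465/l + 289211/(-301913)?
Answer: -90089442531/149663104708 ≈ -0.60195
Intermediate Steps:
-176465/l + 289211/(-301913) = -176465/(-495716) + 289211/(-301913) = -176465*(-1/495716) + 289211*(-1/301913) = 176465/495716 - 289211/301913 = -90089442531/149663104708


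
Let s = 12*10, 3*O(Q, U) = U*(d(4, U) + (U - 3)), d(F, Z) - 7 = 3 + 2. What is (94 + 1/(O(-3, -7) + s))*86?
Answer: 1398661/173 ≈ 8084.7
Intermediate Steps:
d(F, Z) = 12 (d(F, Z) = 7 + (3 + 2) = 7 + 5 = 12)
O(Q, U) = U*(9 + U)/3 (O(Q, U) = (U*(12 + (U - 3)))/3 = (U*(12 + (-3 + U)))/3 = (U*(9 + U))/3 = U*(9 + U)/3)
s = 120
(94 + 1/(O(-3, -7) + s))*86 = (94 + 1/((⅓)*(-7)*(9 - 7) + 120))*86 = (94 + 1/((⅓)*(-7)*2 + 120))*86 = (94 + 1/(-14/3 + 120))*86 = (94 + 1/(346/3))*86 = (94 + 3/346)*86 = (32527/346)*86 = 1398661/173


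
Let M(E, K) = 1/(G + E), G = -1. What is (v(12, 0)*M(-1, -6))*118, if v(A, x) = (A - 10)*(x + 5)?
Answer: -590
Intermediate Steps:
M(E, K) = 1/(-1 + E)
v(A, x) = (-10 + A)*(5 + x)
(v(12, 0)*M(-1, -6))*118 = ((-50 - 10*0 + 5*12 + 12*0)/(-1 - 1))*118 = ((-50 + 0 + 60 + 0)/(-2))*118 = (10*(-½))*118 = -5*118 = -590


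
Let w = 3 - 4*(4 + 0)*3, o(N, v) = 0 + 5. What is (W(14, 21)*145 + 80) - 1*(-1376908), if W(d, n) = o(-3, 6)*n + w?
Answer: 1385688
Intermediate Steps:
o(N, v) = 5
w = -45 (w = 3 - 16*3 = 3 - 4*12 = 3 - 48 = -45)
W(d, n) = -45 + 5*n (W(d, n) = 5*n - 45 = -45 + 5*n)
(W(14, 21)*145 + 80) - 1*(-1376908) = ((-45 + 5*21)*145 + 80) - 1*(-1376908) = ((-45 + 105)*145 + 80) + 1376908 = (60*145 + 80) + 1376908 = (8700 + 80) + 1376908 = 8780 + 1376908 = 1385688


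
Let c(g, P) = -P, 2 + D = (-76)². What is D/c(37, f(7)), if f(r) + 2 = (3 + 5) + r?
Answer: -5774/13 ≈ -444.15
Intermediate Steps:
f(r) = 6 + r (f(r) = -2 + ((3 + 5) + r) = -2 + (8 + r) = 6 + r)
D = 5774 (D = -2 + (-76)² = -2 + 5776 = 5774)
D/c(37, f(7)) = 5774/((-(6 + 7))) = 5774/((-1*13)) = 5774/(-13) = 5774*(-1/13) = -5774/13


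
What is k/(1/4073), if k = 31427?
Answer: 128002171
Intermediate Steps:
k/(1/4073) = 31427/(1/4073) = 31427*4073 = 128002171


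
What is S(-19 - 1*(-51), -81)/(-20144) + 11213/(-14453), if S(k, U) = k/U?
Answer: -1143461621/1473902487 ≈ -0.77581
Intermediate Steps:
S(-19 - 1*(-51), -81)/(-20144) + 11213/(-14453) = ((-19 - 1*(-51))/(-81))/(-20144) + 11213/(-14453) = ((-19 + 51)*(-1/81))*(-1/20144) + 11213*(-1/14453) = (32*(-1/81))*(-1/20144) - 11213/14453 = -32/81*(-1/20144) - 11213/14453 = 2/101979 - 11213/14453 = -1143461621/1473902487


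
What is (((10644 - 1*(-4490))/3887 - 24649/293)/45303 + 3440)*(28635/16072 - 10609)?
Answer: -1315560841850328622789/36053813758872 ≈ -3.6489e+7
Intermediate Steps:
(((10644 - 1*(-4490))/3887 - 24649/293)/45303 + 3440)*(28635/16072 - 10609) = (((10644 + 4490)*(1/3887) - 24649*1/293)*(1/45303) + 3440)*(28635*(1/16072) - 10609) = ((15134*(1/3887) - 24649/293)*(1/45303) + 3440)*(28635/16072 - 10609) = ((658/169 - 24649/293)*(1/45303) + 3440)*(-170479213/16072) = (-3972887/49517*1/45303 + 3440)*(-170479213/16072) = (-3972887/2243268651 + 3440)*(-170479213/16072) = (7716840186553/2243268651)*(-170479213/16072) = -1315560841850328622789/36053813758872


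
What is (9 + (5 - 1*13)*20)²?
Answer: 22801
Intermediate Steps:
(9 + (5 - 1*13)*20)² = (9 + (5 - 13)*20)² = (9 - 8*20)² = (9 - 160)² = (-151)² = 22801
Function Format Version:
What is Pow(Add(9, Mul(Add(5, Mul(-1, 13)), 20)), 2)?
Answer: 22801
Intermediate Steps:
Pow(Add(9, Mul(Add(5, Mul(-1, 13)), 20)), 2) = Pow(Add(9, Mul(Add(5, -13), 20)), 2) = Pow(Add(9, Mul(-8, 20)), 2) = Pow(Add(9, -160), 2) = Pow(-151, 2) = 22801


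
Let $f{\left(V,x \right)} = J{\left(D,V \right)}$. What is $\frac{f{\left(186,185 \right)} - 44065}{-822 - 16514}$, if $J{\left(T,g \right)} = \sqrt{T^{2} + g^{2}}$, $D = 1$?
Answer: $\frac{44065}{17336} - \frac{\sqrt{34597}}{17336} \approx 2.5311$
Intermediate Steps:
$f{\left(V,x \right)} = \sqrt{1 + V^{2}}$ ($f{\left(V,x \right)} = \sqrt{1^{2} + V^{2}} = \sqrt{1 + V^{2}}$)
$\frac{f{\left(186,185 \right)} - 44065}{-822 - 16514} = \frac{\sqrt{1 + 186^{2}} - 44065}{-822 - 16514} = \frac{\sqrt{1 + 34596} - 44065}{-17336} = \left(\sqrt{34597} - 44065\right) \left(- \frac{1}{17336}\right) = \left(-44065 + \sqrt{34597}\right) \left(- \frac{1}{17336}\right) = \frac{44065}{17336} - \frac{\sqrt{34597}}{17336}$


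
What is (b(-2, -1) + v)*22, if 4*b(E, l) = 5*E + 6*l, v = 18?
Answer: 308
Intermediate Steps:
b(E, l) = 3*l/2 + 5*E/4 (b(E, l) = (5*E + 6*l)/4 = 3*l/2 + 5*E/4)
(b(-2, -1) + v)*22 = (((3/2)*(-1) + (5/4)*(-2)) + 18)*22 = ((-3/2 - 5/2) + 18)*22 = (-4 + 18)*22 = 14*22 = 308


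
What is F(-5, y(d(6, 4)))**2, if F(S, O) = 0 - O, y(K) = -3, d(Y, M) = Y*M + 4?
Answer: 9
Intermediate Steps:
d(Y, M) = 4 + M*Y (d(Y, M) = M*Y + 4 = 4 + M*Y)
F(S, O) = -O
F(-5, y(d(6, 4)))**2 = (-1*(-3))**2 = 3**2 = 9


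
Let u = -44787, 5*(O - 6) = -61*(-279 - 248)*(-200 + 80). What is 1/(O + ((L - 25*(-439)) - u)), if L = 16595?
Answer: -1/699165 ≈ -1.4303e-6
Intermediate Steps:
O = -771522 (O = 6 + (-61*(-279 - 248)*(-200 + 80))/5 = 6 + (-(-32147)*(-120))/5 = 6 + (-61*63240)/5 = 6 + (⅕)*(-3857640) = 6 - 771528 = -771522)
1/(O + ((L - 25*(-439)) - u)) = 1/(-771522 + ((16595 - 25*(-439)) - 1*(-44787))) = 1/(-771522 + ((16595 - 1*(-10975)) + 44787)) = 1/(-771522 + ((16595 + 10975) + 44787)) = 1/(-771522 + (27570 + 44787)) = 1/(-771522 + 72357) = 1/(-699165) = -1/699165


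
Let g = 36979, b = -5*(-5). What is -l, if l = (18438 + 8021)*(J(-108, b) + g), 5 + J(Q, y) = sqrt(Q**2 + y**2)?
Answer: -978295066 - 26459*sqrt(12289) ≈ -9.8123e+8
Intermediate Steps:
b = 25
J(Q, y) = -5 + sqrt(Q**2 + y**2)
l = 978295066 + 26459*sqrt(12289) (l = (18438 + 8021)*((-5 + sqrt((-108)**2 + 25**2)) + 36979) = 26459*((-5 + sqrt(11664 + 625)) + 36979) = 26459*((-5 + sqrt(12289)) + 36979) = 26459*(36974 + sqrt(12289)) = 978295066 + 26459*sqrt(12289) ≈ 9.8123e+8)
-l = -(978295066 + 26459*sqrt(12289)) = -978295066 - 26459*sqrt(12289)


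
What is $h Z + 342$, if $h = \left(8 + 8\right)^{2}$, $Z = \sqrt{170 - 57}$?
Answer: $342 + 256 \sqrt{113} \approx 3063.3$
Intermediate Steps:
$Z = \sqrt{113} \approx 10.63$
$h = 256$ ($h = 16^{2} = 256$)
$h Z + 342 = 256 \sqrt{113} + 342 = 342 + 256 \sqrt{113}$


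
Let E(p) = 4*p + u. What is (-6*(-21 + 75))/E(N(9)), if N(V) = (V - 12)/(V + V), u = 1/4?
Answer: 3888/5 ≈ 777.60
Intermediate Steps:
u = 1/4 ≈ 0.25000
N(V) = (-12 + V)/(2*V) (N(V) = (-12 + V)/((2*V)) = (-12 + V)*(1/(2*V)) = (-12 + V)/(2*V))
E(p) = 1/4 + 4*p (E(p) = 4*p + 1/4 = 1/4 + 4*p)
(-6*(-21 + 75))/E(N(9)) = (-6*(-21 + 75))/(1/4 + 4*((1/2)*(-12 + 9)/9)) = (-6*54)/(1/4 + 4*((1/2)*(1/9)*(-3))) = -324/(1/4 + 4*(-1/6)) = -324/(1/4 - 2/3) = -324/(-5/12) = -324*(-12/5) = 3888/5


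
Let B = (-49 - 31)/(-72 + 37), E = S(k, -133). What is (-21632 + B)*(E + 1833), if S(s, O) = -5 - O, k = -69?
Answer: -296911088/7 ≈ -4.2416e+7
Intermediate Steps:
E = 128 (E = -5 - 1*(-133) = -5 + 133 = 128)
B = 16/7 (B = -80/(-35) = -80*(-1/35) = 16/7 ≈ 2.2857)
(-21632 + B)*(E + 1833) = (-21632 + 16/7)*(128 + 1833) = -151408/7*1961 = -296911088/7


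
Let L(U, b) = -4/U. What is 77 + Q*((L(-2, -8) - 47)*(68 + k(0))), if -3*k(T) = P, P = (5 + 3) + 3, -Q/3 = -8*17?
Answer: -1181083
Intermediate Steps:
Q = 408 (Q = -(-24)*17 = -3*(-136) = 408)
P = 11 (P = 8 + 3 = 11)
k(T) = -11/3 (k(T) = -⅓*11 = -11/3)
77 + Q*((L(-2, -8) - 47)*(68 + k(0))) = 77 + 408*((-4/(-2) - 47)*(68 - 11/3)) = 77 + 408*((-4*(-½) - 47)*(193/3)) = 77 + 408*((2 - 47)*(193/3)) = 77 + 408*(-45*193/3) = 77 + 408*(-2895) = 77 - 1181160 = -1181083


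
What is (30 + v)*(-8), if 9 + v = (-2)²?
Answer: -200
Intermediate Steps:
v = -5 (v = -9 + (-2)² = -9 + 4 = -5)
(30 + v)*(-8) = (30 - 5)*(-8) = 25*(-8) = -200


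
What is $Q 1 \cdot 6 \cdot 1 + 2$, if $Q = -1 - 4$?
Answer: $-28$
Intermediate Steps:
$Q = -5$
$Q 1 \cdot 6 \cdot 1 + 2 = - 5 \cdot 1 \cdot 6 \cdot 1 + 2 = - 5 \cdot 6 \cdot 1 + 2 = \left(-5\right) 6 + 2 = -30 + 2 = -28$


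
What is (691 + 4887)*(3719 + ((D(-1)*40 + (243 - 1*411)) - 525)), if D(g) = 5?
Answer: 17994628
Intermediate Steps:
(691 + 4887)*(3719 + ((D(-1)*40 + (243 - 1*411)) - 525)) = (691 + 4887)*(3719 + ((5*40 + (243 - 1*411)) - 525)) = 5578*(3719 + ((200 + (243 - 411)) - 525)) = 5578*(3719 + ((200 - 168) - 525)) = 5578*(3719 + (32 - 525)) = 5578*(3719 - 493) = 5578*3226 = 17994628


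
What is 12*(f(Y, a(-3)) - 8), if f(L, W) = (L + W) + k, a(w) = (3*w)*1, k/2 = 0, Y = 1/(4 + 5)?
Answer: -608/3 ≈ -202.67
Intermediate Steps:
Y = 1/9 ≈ 0.11111
k = 0 (k = 2*0 = 0)
a(w) = 3*w
f(L, W) = L + W (f(L, W) = (L + W) + 0 = L + W)
12*(f(Y, a(-3)) - 8) = 12*((1/9 + 3*(-3)) - 8) = 12*((1/9 - 9) - 8) = 12*(-80/9 - 8) = 12*(-152/9) = -608/3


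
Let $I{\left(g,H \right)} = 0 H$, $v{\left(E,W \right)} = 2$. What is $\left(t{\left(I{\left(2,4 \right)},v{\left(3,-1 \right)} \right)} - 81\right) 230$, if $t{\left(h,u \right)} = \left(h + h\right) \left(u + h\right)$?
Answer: $-18630$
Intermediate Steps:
$I{\left(g,H \right)} = 0$
$t{\left(h,u \right)} = 2 h \left(h + u\right)$
$\left(t{\left(I{\left(2,4 \right)},v{\left(3,-1 \right)} \right)} - 81\right) 230 = \left(2 \cdot 0 \left(0 + 2\right) - 81\right) 230 = \left(2 \cdot 0 \cdot 2 - 81\right) 230 = \left(0 - 81\right) 230 = \left(-81\right) 230 = -18630$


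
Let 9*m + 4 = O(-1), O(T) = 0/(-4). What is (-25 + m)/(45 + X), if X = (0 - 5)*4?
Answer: -229/225 ≈ -1.0178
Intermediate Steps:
O(T) = 0 (O(T) = 0*(-¼) = 0)
X = -20 (X = -5*4 = -20)
m = -4/9 (m = -4/9 + (⅑)*0 = -4/9 + 0 = -4/9 ≈ -0.44444)
(-25 + m)/(45 + X) = (-25 - 4/9)/(45 - 20) = -229/9/25 = -229/9*1/25 = -229/225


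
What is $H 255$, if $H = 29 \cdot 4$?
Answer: $29580$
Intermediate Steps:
$H = 116$
$H 255 = 116 \cdot 255 = 29580$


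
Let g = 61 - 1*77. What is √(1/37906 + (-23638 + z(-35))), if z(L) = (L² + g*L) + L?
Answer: I*√31450097492462/37906 ≈ 147.95*I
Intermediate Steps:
g = -16 (g = 61 - 77 = -16)
z(L) = L² - 15*L (z(L) = (L² - 16*L) + L = L² - 15*L)
√(1/37906 + (-23638 + z(-35))) = √(1/37906 + (-23638 - 35*(-15 - 35))) = √(1/37906 + (-23638 - 35*(-50))) = √(1/37906 + (-23638 + 1750)) = √(1/37906 - 21888) = √(-829686527/37906) = I*√31450097492462/37906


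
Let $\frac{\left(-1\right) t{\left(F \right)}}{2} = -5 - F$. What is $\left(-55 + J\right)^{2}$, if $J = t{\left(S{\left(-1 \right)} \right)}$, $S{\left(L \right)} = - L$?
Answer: $1849$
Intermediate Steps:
$t{\left(F \right)} = 10 + 2 F$ ($t{\left(F \right)} = - 2 \left(-5 - F\right) = 10 + 2 F$)
$J = 12$ ($J = 10 + 2 \left(\left(-1\right) \left(-1\right)\right) = 10 + 2 \cdot 1 = 10 + 2 = 12$)
$\left(-55 + J\right)^{2} = \left(-55 + 12\right)^{2} = \left(-43\right)^{2} = 1849$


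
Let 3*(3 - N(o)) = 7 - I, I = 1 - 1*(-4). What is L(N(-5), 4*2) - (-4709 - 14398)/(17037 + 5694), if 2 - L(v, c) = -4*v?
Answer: 276725/22731 ≈ 12.174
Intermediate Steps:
I = 5 (I = 1 + 4 = 5)
N(o) = 7/3 (N(o) = 3 - (7 - 1*5)/3 = 3 - (7 - 5)/3 = 3 - ⅓*2 = 3 - ⅔ = 7/3)
L(v, c) = 2 + 4*v (L(v, c) = 2 - (-4)*v = 2 + 4*v)
L(N(-5), 4*2) - (-4709 - 14398)/(17037 + 5694) = (2 + 4*(7/3)) - (-4709 - 14398)/(17037 + 5694) = (2 + 28/3) - (-19107)/22731 = 34/3 - (-19107)/22731 = 34/3 - 1*(-6369/7577) = 34/3 + 6369/7577 = 276725/22731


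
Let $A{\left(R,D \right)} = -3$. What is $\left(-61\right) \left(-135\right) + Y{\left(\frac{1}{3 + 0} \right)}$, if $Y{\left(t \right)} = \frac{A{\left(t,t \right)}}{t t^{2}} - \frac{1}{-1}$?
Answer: $8155$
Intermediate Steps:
$Y{\left(t \right)} = 1 - \frac{3}{t^{3}}$ ($Y{\left(t \right)} = - \frac{3}{t t^{2}} - \frac{1}{-1} = - \frac{3}{t^{3}} - -1 = - \frac{3}{t^{3}} + 1 = 1 - \frac{3}{t^{3}}$)
$\left(-61\right) \left(-135\right) + Y{\left(\frac{1}{3 + 0} \right)} = \left(-61\right) \left(-135\right) + \left(1 - \frac{3}{\frac{1}{\left(3 + 0\right)^{3}}}\right) = 8235 + \left(1 - \frac{3}{\frac{1}{27}}\right) = 8235 + \left(1 - 3 \frac{1}{(\frac{1}{3})^{3}}\right) = 8235 + \left(1 - 81\right) = 8235 - 80 = 8155$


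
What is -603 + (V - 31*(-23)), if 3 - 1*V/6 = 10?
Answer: 68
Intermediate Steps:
V = -42 (V = 18 - 6*10 = 18 - 60 = -42)
-603 + (V - 31*(-23)) = -603 + (-42 - 31*(-23)) = -603 + (-42 + 713) = -603 + 671 = 68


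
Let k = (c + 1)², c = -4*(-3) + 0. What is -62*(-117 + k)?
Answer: -3224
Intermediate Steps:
c = 12 (c = 12 + 0 = 12)
k = 169 (k = (12 + 1)² = 13² = 169)
-62*(-117 + k) = -62*(-117 + 169) = -62*52 = -3224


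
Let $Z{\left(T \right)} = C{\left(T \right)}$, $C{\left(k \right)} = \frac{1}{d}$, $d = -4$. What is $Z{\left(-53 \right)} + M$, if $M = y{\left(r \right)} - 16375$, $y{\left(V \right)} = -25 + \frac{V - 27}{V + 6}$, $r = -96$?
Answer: $- \frac{983933}{60} \approx -16399.0$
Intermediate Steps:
$y{\left(V \right)} = -25 + \frac{-27 + V}{6 + V}$
$M = - \frac{491959}{30}$ ($M = \frac{3 \left(-59 - -768\right)}{6 - 96} - 16375 = \frac{3 \left(-59 + 768\right)}{-90} - 16375 = 3 \left(- \frac{1}{90}\right) 709 - 16375 = - \frac{709}{30} - 16375 = - \frac{491959}{30} \approx -16399.0$)
$C{\left(k \right)} = - \frac{1}{4}$ ($C{\left(k \right)} = \frac{1}{-4} = - \frac{1}{4}$)
$Z{\left(T \right)} = - \frac{1}{4}$
$Z{\left(-53 \right)} + M = - \frac{1}{4} - \frac{491959}{30} = - \frac{983933}{60}$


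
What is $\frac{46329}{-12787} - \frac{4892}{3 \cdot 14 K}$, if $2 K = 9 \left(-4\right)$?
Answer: $\frac{6882320}{2416743} \approx 2.8478$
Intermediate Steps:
$K = -18$ ($K = \frac{9 \left(-4\right)}{2} = \frac{1}{2} \left(-36\right) = -18$)
$\frac{46329}{-12787} - \frac{4892}{3 \cdot 14 K} = \frac{46329}{-12787} - \frac{4892}{3 \cdot 14 \left(-18\right)} = 46329 \left(- \frac{1}{12787}\right) - \frac{4892}{42 \left(-18\right)} = - \frac{46329}{12787} - \frac{4892}{-756} = - \frac{46329}{12787} - - \frac{1223}{189} = - \frac{46329}{12787} + \frac{1223}{189} = \frac{6882320}{2416743}$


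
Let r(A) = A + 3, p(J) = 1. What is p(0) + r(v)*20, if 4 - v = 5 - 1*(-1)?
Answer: 21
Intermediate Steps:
v = -2 (v = 4 - (5 - 1*(-1)) = 4 - (5 + 1) = 4 - 1*6 = 4 - 6 = -2)
r(A) = 3 + A
p(0) + r(v)*20 = 1 + (3 - 2)*20 = 1 + 1*20 = 1 + 20 = 21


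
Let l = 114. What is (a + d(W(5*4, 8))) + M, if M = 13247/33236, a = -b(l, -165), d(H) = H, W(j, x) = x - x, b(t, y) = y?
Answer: 5497187/33236 ≈ 165.40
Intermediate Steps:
W(j, x) = 0
a = 165 (a = -1*(-165) = 165)
M = 13247/33236 (M = 13247*(1/33236) = 13247/33236 ≈ 0.39857)
(a + d(W(5*4, 8))) + M = (165 + 0) + 13247/33236 = 165 + 13247/33236 = 5497187/33236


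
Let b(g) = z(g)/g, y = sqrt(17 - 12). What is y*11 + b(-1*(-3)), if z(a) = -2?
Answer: -2/3 + 11*sqrt(5) ≈ 23.930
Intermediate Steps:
y = sqrt(5) ≈ 2.2361
b(g) = -2/g
y*11 + b(-1*(-3)) = sqrt(5)*11 - 2/((-1*(-3))) = 11*sqrt(5) - 2/3 = -2/3 + 11*sqrt(5)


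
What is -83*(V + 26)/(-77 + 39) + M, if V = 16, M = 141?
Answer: 4422/19 ≈ 232.74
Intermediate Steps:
-83*(V + 26)/(-77 + 39) + M = -83*(16 + 26)/(-77 + 39) + 141 = -3486/(-38) + 141 = -3486*(-1)/38 + 141 = -83*(-21/19) + 141 = 1743/19 + 141 = 4422/19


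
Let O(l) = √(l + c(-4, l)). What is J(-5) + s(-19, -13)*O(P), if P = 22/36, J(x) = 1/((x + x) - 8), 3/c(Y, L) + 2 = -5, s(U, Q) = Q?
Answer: -1/18 - 13*√322/42 ≈ -5.6098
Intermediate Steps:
c(Y, L) = -3/7 (c(Y, L) = 3/(-2 - 5) = 3/(-7) = 3*(-⅐) = -3/7)
J(x) = 1/(-8 + 2*x) (J(x) = 1/(2*x - 8) = 1/(-8 + 2*x))
P = 11/18 (P = 22*(1/36) = 11/18 ≈ 0.61111)
O(l) = √(-3/7 + l) (O(l) = √(l - 3/7) = √(-3/7 + l))
J(-5) + s(-19, -13)*O(P) = 1/(2*(-4 - 5)) - 13*√(-21 + 49*(11/18))/7 = (½)/(-9) - 13*√(-21 + 539/18)/7 = (½)*(-⅑) - 13*√(161/18)/7 = -1/18 - 13*√322/6/7 = -1/18 - 13*√322/42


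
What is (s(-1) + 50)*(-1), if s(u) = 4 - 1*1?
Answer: -53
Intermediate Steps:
s(u) = 3 (s(u) = 4 - 1 = 3)
(s(-1) + 50)*(-1) = (3 + 50)*(-1) = 53*(-1) = -53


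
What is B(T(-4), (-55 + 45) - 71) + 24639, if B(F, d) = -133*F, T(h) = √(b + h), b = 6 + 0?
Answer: 24639 - 133*√2 ≈ 24451.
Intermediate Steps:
b = 6
T(h) = √(6 + h)
B(T(-4), (-55 + 45) - 71) + 24639 = -133*√(6 - 4) + 24639 = -133*√2 + 24639 = 24639 - 133*√2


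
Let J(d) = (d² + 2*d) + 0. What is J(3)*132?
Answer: 1980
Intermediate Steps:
J(d) = d² + 2*d
J(3)*132 = (3*(2 + 3))*132 = (3*5)*132 = 15*132 = 1980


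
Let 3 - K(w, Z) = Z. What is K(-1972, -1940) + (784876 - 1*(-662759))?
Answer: 1449578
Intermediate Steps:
K(w, Z) = 3 - Z
K(-1972, -1940) + (784876 - 1*(-662759)) = (3 - 1*(-1940)) + (784876 - 1*(-662759)) = (3 + 1940) + (784876 + 662759) = 1943 + 1447635 = 1449578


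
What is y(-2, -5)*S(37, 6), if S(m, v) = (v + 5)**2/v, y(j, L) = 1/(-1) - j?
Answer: 121/6 ≈ 20.167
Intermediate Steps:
y(j, L) = -1 - j
S(m, v) = (5 + v)**2/v
y(-2, -5)*S(37, 6) = (-1 - 1*(-2))*((5 + 6)**2/6) = (-1 + 2)*((1/6)*11**2) = 1*((1/6)*121) = 1*(121/6) = 121/6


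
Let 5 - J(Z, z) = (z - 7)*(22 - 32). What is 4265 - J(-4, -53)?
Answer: 4860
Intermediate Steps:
J(Z, z) = -65 + 10*z (J(Z, z) = 5 - (z - 7)*(22 - 32) = 5 - (-7 + z)*(-10) = 5 - (70 - 10*z) = 5 + (-70 + 10*z) = -65 + 10*z)
4265 - J(-4, -53) = 4265 - (-65 + 10*(-53)) = 4265 - (-65 - 530) = 4265 - 1*(-595) = 4265 + 595 = 4860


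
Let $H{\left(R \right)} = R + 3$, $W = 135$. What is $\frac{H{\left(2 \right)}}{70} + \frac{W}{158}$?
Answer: $\frac{512}{553} \approx 0.92586$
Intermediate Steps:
$H{\left(R \right)} = 3 + R$
$\frac{H{\left(2 \right)}}{70} + \frac{W}{158} = \frac{3 + 2}{70} + \frac{135}{158} = 5 \cdot \frac{1}{70} + 135 \cdot \frac{1}{158} = \frac{1}{14} + \frac{135}{158} = \frac{512}{553}$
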